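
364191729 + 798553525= 1162745254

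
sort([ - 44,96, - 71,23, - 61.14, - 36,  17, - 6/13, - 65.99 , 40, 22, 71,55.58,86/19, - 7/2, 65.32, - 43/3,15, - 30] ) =[-71, - 65.99  , - 61.14, -44, - 36, - 30, - 43/3, - 7/2, - 6/13,  86/19,15 , 17,22, 23,40, 55.58,65.32, 71,96]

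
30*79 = 2370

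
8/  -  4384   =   - 1+547/548 = -0.00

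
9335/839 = 9335/839 = 11.13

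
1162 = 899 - -263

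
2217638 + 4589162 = 6806800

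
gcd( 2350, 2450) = 50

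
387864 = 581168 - 193304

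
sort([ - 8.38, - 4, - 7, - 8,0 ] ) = [ - 8.38, - 8,-7, - 4,0]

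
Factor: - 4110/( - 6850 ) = 3^1*5^( - 1)  =  3/5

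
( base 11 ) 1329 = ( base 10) 1725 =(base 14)8b3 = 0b11010111101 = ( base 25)2j0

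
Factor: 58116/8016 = 29/4 = 2^( - 2)*29^1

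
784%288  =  208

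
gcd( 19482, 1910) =382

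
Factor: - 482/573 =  - 2^1*3^(  -  1)*191^( - 1) * 241^1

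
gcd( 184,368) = 184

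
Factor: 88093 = 88093^1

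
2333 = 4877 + - 2544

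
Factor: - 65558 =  - 2^1 * 32779^1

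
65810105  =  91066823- 25256718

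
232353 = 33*7041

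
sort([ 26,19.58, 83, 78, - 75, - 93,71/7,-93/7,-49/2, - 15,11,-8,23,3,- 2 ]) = [ - 93,  -  75,-49/2,-15, - 93/7, - 8,-2,3,71/7 , 11,19.58,23, 26, 78,83 ]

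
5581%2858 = 2723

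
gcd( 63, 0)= 63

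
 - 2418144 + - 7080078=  - 9498222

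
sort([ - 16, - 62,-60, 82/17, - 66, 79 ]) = [ - 66,  -  62, - 60, - 16,  82/17 , 79]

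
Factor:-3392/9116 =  - 16/43 = - 2^4*43^ ( - 1)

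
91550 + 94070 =185620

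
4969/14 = 4969/14 = 354.93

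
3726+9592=13318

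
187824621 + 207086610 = 394911231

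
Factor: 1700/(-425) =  - 4 = - 2^2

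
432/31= 432/31 = 13.94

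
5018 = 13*386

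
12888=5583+7305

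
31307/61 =31307/61 = 513.23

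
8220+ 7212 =15432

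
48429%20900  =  6629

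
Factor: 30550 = 2^1*5^2*13^1*47^1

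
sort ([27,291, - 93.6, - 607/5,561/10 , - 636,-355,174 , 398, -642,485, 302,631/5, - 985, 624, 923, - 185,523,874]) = [ - 985 , - 642,-636, - 355 , - 185 , - 607/5, - 93.6, 27,561/10, 631/5 , 174,291,302, 398 , 485, 523, 624, 874,  923 ] 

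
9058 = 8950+108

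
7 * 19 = 133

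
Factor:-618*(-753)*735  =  2^1*3^3*5^1*7^2*103^1*251^1 = 342035190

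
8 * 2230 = 17840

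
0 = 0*7490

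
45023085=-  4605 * (-9777 ) 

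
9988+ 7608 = 17596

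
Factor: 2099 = 2099^1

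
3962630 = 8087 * 490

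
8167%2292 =1291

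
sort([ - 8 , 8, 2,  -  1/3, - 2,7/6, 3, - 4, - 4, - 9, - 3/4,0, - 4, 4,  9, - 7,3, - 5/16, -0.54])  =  [-9 , - 8, - 7,  -  4,  -  4,-4, - 2, - 3/4, - 0.54, - 1/3,-5/16,0,  7/6,2, 3,3,4,8, 9]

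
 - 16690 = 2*( - 8345) 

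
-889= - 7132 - - 6243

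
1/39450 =1/39450= 0.00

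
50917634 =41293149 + 9624485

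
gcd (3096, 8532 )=36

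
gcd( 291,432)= 3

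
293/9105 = 293/9105 = 0.03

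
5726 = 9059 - 3333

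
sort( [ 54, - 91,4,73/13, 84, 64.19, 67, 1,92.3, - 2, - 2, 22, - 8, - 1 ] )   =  [ - 91, - 8 , - 2, - 2, - 1, 1,4, 73/13, 22 , 54,64.19, 67  ,  84, 92.3]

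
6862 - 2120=4742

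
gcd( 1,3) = 1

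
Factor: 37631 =11^2* 311^1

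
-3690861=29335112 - 33025973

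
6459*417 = 2693403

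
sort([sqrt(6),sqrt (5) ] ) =[ sqrt(5), sqrt( 6 ) ] 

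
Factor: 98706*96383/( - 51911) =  - 2^1*3^1 * 7^3 * 23^( - 1)*37^( - 1) * 61^ (  -  1 )*281^1 *16451^1  =  - 9513580398/51911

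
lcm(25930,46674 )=233370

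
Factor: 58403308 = 2^2*2803^1*5209^1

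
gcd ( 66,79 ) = 1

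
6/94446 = 1/15741=0.00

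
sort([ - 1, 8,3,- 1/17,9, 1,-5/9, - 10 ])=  [-10,-1,  -  5/9, - 1/17,1, 3,8 , 9]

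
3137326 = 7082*443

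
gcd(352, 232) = 8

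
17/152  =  17/152 = 0.11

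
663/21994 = 663/21994 =0.03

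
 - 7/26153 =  - 1 + 26146/26153 = - 0.00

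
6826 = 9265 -2439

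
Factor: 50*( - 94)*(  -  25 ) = 117500 = 2^2*5^4*47^1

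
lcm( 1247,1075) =31175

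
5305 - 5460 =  - 155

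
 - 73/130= -1 + 57/130= - 0.56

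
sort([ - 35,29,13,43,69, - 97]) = [ - 97,-35, 13,29 , 43,69]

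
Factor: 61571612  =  2^2 * 15392903^1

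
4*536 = 2144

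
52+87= 139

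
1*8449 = 8449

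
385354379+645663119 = 1031017498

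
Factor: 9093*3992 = 36299256 = 2^3*3^1*7^1*433^1*499^1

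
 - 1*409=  - 409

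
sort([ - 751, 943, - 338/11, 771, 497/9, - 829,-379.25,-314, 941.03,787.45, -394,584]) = [- 829, - 751, - 394, - 379.25, - 314, - 338/11, 497/9,584, 771,787.45,941.03,943] 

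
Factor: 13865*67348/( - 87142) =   -  466890010/43571 = - 2^1*5^1*11^ ( - 1)*17^( - 1) * 47^1*59^1*113^1*149^1*233^(-1)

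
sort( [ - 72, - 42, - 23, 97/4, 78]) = [ - 72, - 42, -23, 97/4, 78] 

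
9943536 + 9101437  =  19044973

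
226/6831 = 226/6831 =0.03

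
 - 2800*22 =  - 61600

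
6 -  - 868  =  874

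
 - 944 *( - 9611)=9072784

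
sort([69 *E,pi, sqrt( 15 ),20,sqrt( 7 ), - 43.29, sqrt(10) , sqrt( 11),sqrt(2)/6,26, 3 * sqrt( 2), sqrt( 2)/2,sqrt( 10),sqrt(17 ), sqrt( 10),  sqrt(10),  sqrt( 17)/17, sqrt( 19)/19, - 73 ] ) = [ - 73, - 43.29, sqrt(19)/19,sqrt(2)/6,sqrt ( 17) /17, sqrt ( 2 ) /2, sqrt(7 ),pi,  sqrt(10),  sqrt( 10),sqrt( 10) , sqrt ( 10), sqrt( 11 ), sqrt( 15), sqrt(17 ),3*sqrt( 2 ),20, 26, 69*E ] 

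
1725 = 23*75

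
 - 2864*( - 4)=11456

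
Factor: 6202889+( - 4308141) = 1894748 = 2^2* 151^1*3137^1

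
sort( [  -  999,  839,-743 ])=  [ - 999, -743, 839]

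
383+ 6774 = 7157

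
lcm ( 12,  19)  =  228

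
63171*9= 568539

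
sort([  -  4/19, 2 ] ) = [-4/19, 2]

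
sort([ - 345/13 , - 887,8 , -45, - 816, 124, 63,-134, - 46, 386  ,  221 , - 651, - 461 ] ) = [ - 887, - 816, - 651, - 461, - 134, - 46, - 45, - 345/13, 8,63, 124,221 , 386]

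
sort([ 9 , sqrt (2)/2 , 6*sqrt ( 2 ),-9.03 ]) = [- 9.03,sqrt( 2)/2,6*sqrt(2) , 9 ]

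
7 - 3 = 4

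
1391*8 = 11128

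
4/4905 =4/4905 = 0.00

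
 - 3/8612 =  - 3/8612 = - 0.00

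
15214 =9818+5396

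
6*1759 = 10554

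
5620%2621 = 378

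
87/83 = 87/83 = 1.05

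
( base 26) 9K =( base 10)254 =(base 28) 92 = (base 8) 376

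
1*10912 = 10912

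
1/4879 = 1/4879 = 0.00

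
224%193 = 31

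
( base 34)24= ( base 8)110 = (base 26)2k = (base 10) 72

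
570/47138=285/23569 = 0.01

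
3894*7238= 28184772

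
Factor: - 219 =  - 3^1 *73^1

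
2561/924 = 2 + 713/924 =2.77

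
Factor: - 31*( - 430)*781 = 2^1 * 5^1*11^1*31^1*43^1*71^1  =  10410730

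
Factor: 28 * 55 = 1540 = 2^2 * 5^1*7^1*11^1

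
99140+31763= 130903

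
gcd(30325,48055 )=5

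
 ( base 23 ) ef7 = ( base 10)7758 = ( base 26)BCA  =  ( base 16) 1e4e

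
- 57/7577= - 57/7577 = - 0.01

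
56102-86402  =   - 30300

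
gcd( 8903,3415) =1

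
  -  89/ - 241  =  89/241 = 0.37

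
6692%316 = 56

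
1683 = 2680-997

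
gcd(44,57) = 1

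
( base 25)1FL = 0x3FD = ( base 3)1101211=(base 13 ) 607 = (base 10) 1021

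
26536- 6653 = 19883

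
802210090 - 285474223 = 516735867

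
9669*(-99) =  - 957231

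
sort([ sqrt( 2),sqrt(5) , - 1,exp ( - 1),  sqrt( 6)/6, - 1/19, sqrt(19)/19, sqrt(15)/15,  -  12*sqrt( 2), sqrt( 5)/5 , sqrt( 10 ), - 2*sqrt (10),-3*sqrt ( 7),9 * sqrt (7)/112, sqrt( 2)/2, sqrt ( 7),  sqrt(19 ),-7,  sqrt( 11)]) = [ - 12*sqrt( 2), - 3*sqrt( 7),  -  7,  -  2*sqrt( 10 ), - 1, - 1/19,  9 * sqrt(7) /112 , sqrt( 19) /19 , sqrt(15 )/15,exp( - 1),sqrt( 6 )/6, sqrt (5)/5, sqrt(2)/2,  sqrt( 2), sqrt (5 ) , sqrt( 7) , sqrt( 10),  sqrt( 11), sqrt(19)]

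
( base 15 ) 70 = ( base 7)210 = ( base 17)63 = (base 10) 105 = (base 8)151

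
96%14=12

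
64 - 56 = 8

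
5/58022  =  5/58022= 0.00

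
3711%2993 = 718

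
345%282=63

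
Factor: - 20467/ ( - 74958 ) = 2^ ( - 1)*3^( - 1)*13^( - 1 )*31^( - 2)*97^1*211^1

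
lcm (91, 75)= 6825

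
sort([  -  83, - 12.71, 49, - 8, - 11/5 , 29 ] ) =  [ - 83, - 12.71,-8,  -  11/5, 29,  49]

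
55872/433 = 55872/433 = 129.03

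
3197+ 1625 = 4822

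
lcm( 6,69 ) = 138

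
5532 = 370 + 5162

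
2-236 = - 234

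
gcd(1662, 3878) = 554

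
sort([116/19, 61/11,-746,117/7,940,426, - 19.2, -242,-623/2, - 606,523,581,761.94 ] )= [ - 746,- 606  ,-623/2,  -  242, - 19.2, 61/11 , 116/19,117/7,426,523,581, 761.94,  940 ] 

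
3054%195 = 129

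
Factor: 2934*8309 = 2^1*3^2*7^1*163^1 *1187^1 = 24378606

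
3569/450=3569/450=7.93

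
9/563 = 9/563 =0.02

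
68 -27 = 41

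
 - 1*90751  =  - 90751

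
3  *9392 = 28176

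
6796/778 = 8  +  286/389 = 8.74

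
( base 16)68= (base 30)3E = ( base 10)104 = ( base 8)150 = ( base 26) 40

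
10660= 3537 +7123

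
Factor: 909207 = 3^2  *13^1*19^1*409^1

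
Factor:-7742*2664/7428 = -1718724/619 = -2^2*3^1*7^2*37^1*79^1*619^( - 1 )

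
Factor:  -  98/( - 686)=1/7 = 7^( - 1)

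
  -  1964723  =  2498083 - 4462806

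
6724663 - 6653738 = 70925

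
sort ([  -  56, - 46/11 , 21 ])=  [ - 56,-46/11,21 ]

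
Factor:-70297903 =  - 13^1*41^1*131891^1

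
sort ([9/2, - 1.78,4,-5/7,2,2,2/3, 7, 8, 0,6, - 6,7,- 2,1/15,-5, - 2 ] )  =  [  -  6, - 5, - 2, -2,-1.78,-5/7, 0, 1/15, 2/3, 2,  2,  4,9/2, 6,7, 7,8 ]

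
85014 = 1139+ 83875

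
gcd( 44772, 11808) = 492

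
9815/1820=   5+11/28 = 5.39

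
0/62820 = 0 = 0.00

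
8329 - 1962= 6367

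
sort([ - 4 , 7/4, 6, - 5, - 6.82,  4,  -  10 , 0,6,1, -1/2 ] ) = [ - 10, - 6.82, - 5, - 4, - 1/2,0,  1,  7/4, 4,6, 6 ]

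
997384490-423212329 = 574172161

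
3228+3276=6504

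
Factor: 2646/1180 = 2^( - 1)*3^3 * 5^( - 1 )*7^2*59^(-1) = 1323/590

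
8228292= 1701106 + 6527186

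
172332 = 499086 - 326754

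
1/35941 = 1/35941 = 0.00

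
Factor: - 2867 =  -47^1* 61^1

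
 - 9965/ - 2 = 9965/2  =  4982.50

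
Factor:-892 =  - 2^2*223^1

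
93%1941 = 93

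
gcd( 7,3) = 1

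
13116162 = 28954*453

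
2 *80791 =161582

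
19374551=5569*3479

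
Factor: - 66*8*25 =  - 2^4*3^1*5^2*11^1 = - 13200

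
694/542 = 347/271 = 1.28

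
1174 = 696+478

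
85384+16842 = 102226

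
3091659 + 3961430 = 7053089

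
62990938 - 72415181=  - 9424243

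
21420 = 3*7140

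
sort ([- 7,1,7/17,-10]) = [ - 10 , -7, 7/17,1] 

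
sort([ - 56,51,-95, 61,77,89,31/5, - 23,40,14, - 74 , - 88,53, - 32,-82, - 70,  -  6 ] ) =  [ - 95,  -  88, - 82,  -  74, - 70,-56,-32, - 23,-6,31/5,14 , 40,51,  53, 61,77,89]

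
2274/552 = 4  +  11/92 = 4.12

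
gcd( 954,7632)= 954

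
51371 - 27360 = 24011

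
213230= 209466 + 3764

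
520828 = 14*37202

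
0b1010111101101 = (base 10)5613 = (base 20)e0d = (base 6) 41553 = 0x15ed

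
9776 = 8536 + 1240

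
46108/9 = 5123 + 1/9 = 5123.11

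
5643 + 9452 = 15095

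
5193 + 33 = 5226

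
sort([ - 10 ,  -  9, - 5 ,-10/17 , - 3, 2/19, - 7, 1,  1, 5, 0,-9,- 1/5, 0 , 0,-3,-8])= [ - 10, - 9,-9, - 8,-7 , - 5, - 3, - 3 ,-10/17 , - 1/5,0, 0,  0,2/19, 1, 1 , 5] 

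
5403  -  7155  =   - 1752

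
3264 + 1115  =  4379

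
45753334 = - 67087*( - 682)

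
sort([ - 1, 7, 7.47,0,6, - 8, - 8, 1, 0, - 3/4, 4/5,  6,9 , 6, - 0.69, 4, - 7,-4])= [ - 8, - 8 , - 7,  -  4, - 1, - 3/4, - 0.69, 0, 0, 4/5,1, 4, 6, 6,6, 7,7.47, 9]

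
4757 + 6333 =11090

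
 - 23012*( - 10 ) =230120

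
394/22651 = 394/22651 = 0.02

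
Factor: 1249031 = 7^1*109^1*1637^1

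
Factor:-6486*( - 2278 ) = 2^2*3^1*17^1*23^1*47^1 *67^1=14775108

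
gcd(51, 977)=1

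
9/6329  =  9/6329=   0.00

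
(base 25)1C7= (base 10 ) 932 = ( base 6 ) 4152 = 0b1110100100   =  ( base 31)u2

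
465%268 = 197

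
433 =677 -244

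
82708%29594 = 23520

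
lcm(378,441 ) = 2646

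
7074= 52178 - 45104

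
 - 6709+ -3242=-9951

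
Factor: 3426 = 2^1*3^1*571^1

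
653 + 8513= 9166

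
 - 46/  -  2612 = 23/1306  =  0.02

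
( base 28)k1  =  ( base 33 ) h0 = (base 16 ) 231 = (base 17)1g0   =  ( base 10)561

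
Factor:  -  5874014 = - 2^1* 191^1*15377^1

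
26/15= 26/15  =  1.73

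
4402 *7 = 30814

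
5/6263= 5/6263 = 0.00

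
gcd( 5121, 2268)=9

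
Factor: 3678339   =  3^1*7^1*107^1*1637^1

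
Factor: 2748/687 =4 = 2^2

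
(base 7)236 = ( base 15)85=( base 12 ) A5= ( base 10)125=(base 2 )1111101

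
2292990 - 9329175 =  - 7036185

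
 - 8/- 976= 1/122 = 0.01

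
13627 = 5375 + 8252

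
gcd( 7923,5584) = 1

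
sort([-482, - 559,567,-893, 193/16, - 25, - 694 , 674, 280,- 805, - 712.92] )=[ - 893,-805, - 712.92,-694,-559, - 482,-25,  193/16 , 280, 567, 674 ] 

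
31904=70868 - 38964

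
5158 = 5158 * 1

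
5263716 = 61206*86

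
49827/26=49827/26 = 1916.42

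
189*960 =181440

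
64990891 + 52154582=117145473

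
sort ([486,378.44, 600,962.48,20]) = [ 20, 378.44,486, 600,962.48 ] 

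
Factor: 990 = 2^1*3^2 * 5^1*11^1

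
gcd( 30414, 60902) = 74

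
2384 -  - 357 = 2741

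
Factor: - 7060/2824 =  - 2^( - 1 )*5^1 = - 5/2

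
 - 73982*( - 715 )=52897130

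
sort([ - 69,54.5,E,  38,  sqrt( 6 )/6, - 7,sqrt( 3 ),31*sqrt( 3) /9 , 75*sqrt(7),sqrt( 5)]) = [ - 69,-7, sqrt(6 ) /6, sqrt(3), sqrt ( 5),E, 31*sqrt( 3 )/9,38,54.5,75*sqrt( 7 ) ] 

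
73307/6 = 73307/6 = 12217.83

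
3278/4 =819 + 1/2 = 819.50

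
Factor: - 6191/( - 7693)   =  7^( - 2)*41^1*151^1*157^( -1 ) 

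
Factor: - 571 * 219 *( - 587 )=73403763  =  3^1*73^1*571^1* 587^1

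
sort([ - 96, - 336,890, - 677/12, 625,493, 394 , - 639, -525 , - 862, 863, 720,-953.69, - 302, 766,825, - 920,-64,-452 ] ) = [-953.69, -920, - 862, - 639,-525,-452 , - 336,  -  302 , - 96, - 64,-677/12,394 , 493,625,  720, 766, 825, 863,890]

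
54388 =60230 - 5842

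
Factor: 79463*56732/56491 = 2^2 *13^1*17^(-1)*229^1*347^1*1091^1*3323^(- 1 ) = 4508094916/56491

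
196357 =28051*7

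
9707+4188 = 13895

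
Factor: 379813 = 7^1*29^1*1871^1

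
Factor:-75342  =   - 2^1*3^1*29^1*433^1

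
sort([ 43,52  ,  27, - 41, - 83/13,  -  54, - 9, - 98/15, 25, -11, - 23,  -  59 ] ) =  [ - 59, - 54, - 41, - 23, - 11 ,- 9, - 98/15, - 83/13,25,27 , 43,52] 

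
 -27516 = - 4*6879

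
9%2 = 1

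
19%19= 0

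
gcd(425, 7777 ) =1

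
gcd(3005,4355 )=5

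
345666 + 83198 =428864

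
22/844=11/422  =  0.03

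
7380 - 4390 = 2990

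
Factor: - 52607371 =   -  19^1 * 23^1*120383^1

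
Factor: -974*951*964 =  - 892928136 = - 2^3*3^1*241^1*317^1*487^1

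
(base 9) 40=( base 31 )15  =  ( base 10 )36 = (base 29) 17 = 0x24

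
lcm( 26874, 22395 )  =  134370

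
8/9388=2/2347 = 0.00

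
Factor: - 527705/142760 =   -  2^( - 3) * 43^(-1 )*83^( - 1)*105541^1 = - 105541/28552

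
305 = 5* 61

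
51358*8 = 410864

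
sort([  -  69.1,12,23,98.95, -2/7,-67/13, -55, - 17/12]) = [  -  69.1 , - 55, - 67/13, - 17/12, - 2/7, 12, 23, 98.95 ]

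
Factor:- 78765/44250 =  - 89/50 = - 2^( - 1)*5^( - 2 )*89^1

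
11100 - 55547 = - 44447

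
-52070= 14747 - 66817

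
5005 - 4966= 39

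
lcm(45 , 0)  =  0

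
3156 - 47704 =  - 44548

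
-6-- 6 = 0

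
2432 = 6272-3840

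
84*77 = 6468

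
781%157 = 153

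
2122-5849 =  -3727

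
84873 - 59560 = 25313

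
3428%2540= 888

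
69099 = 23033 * 3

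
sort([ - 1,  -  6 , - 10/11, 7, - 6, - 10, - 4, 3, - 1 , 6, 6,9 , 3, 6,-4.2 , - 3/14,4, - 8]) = [  -  10, - 8, - 6, - 6,  -  4.2, - 4, - 1, - 1,  -  10/11, - 3/14 , 3,3, 4, 6,6, 6,7 , 9 ]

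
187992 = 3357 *56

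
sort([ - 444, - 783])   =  [ - 783, - 444]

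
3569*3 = 10707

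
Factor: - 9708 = -2^2*3^1 * 809^1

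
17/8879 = 17/8879 = 0.00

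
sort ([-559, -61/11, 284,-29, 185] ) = [  -  559,-29, - 61/11,  185, 284 ]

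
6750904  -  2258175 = 4492729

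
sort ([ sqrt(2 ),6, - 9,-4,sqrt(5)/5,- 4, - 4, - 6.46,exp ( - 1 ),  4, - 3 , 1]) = [ - 9,- 6.46 , - 4, - 4, - 4, - 3,exp(-1) , sqrt( 5)/5, 1,sqrt( 2),4,6]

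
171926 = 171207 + 719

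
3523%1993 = 1530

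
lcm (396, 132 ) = 396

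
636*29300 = 18634800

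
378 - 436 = -58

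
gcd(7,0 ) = 7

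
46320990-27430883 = 18890107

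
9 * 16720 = 150480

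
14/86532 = 7/43266 = 0.00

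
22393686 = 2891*7746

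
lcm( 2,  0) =0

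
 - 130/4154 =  - 1 + 2012/2077= - 0.03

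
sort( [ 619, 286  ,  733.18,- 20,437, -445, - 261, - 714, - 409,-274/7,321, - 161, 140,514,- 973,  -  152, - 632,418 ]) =[ - 973, - 714, - 632, - 445, -409 , - 261,-161, - 152, - 274/7, - 20 , 140, 286,321,418, 437,514,619,  733.18 ]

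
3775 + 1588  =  5363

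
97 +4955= 5052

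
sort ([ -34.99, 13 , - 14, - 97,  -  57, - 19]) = [ - 97, - 57 , - 34.99, - 19, - 14,13] 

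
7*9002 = 63014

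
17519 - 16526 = 993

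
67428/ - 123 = - 22476/41 =-548.20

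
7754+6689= 14443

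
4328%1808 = 712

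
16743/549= 30+91/183=30.50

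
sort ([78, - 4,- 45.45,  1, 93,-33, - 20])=[-45.45,-33, - 20,-4, 1,78, 93 ]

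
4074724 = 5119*796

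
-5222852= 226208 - 5449060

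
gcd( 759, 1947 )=33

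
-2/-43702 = 1/21851 = 0.00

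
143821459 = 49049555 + 94771904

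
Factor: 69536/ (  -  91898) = -2^4*41^1*53^1*45949^(-1) = -34768/45949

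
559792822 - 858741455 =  - 298948633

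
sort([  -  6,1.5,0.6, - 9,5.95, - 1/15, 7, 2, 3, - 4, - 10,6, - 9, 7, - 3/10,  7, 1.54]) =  [ - 10,- 9, - 9, - 6, - 4,-3/10, - 1/15, 0.6,1.5,1.54, 2,3, 5.95, 6,7,7, 7 ]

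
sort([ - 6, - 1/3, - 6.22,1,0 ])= [ - 6.22, - 6, - 1/3,  0,1 ] 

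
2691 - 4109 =-1418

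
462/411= 154/137 = 1.12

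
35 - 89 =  - 54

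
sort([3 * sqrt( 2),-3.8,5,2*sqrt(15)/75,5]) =[-3.8,2*sqrt( 15) /75, 3*sqrt(2),5,5] 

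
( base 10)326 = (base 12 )232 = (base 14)194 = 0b101000110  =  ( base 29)b7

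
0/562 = 0 = 0.00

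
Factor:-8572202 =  - 2^1*359^1*11939^1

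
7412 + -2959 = 4453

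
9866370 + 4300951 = 14167321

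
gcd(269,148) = 1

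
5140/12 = 428+1/3 = 428.33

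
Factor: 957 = 3^1*11^1*29^1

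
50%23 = 4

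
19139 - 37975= - 18836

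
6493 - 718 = 5775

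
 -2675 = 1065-3740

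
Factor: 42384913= 521^1*81353^1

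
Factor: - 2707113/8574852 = -902371/2858284 = -2^( - 2)*11^(-1 )*13^( - 1)*19^( - 1)*89^1 * 263^( - 1)*10139^1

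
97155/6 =32385/2 = 16192.50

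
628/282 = 314/141 = 2.23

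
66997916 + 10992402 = 77990318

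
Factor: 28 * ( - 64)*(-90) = 161280 = 2^9*3^2*5^1*7^1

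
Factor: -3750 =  - 2^1*3^1 * 5^4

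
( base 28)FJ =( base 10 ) 439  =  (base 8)667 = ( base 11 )36A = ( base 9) 537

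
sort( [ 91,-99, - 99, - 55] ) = [ - 99,  -  99, - 55, 91] 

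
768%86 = 80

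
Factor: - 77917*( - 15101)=7^1*11131^1*15101^1 = 1176624617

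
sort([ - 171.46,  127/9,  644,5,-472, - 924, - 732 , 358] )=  [ - 924,-732, - 472, - 171.46,5,127/9,358,  644 ]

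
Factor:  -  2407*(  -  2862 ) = 6888834 =2^1*3^3*29^1*53^1*83^1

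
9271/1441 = 6+625/1441=6.43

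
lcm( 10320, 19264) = 288960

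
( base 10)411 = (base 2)110011011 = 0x19b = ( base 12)2a3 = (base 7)1125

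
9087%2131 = 563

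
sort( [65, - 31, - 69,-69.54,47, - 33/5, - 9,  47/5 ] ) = [ - 69.54, - 69,-31, - 9, - 33/5,47/5, 47, 65]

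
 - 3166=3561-6727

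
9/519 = 3/173 = 0.02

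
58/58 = 1 = 1.00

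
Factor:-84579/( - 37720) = 2^ ( - 3) * 3^1* 5^(-1 )*11^2 * 23^ ( - 1)*41^ ( - 1) * 233^1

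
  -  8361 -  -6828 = - 1533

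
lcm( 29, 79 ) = 2291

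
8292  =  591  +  7701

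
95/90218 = 95/90218 = 0.00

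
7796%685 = 261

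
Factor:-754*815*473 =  - 2^1*5^1*11^1*13^1*29^1*43^1*163^1 = - 290663230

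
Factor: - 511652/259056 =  - 2^( - 2) *3^ ( - 2)*7^( - 1 )*257^( - 1)*127913^1 = - 127913/64764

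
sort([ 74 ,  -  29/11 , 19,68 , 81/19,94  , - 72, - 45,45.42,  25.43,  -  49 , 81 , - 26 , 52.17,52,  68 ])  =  [ -72,  -  49, - 45,- 26 , - 29/11,81/19,19, 25.43,  45.42, 52 , 52.17,68,68,74,81, 94]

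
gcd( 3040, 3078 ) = 38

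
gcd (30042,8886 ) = 6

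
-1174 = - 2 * 587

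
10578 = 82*129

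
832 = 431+401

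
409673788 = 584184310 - 174510522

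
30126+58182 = 88308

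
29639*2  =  59278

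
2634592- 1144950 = 1489642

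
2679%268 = 267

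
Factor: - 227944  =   - 2^3* 28493^1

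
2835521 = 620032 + 2215489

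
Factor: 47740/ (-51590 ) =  - 62/67 = -2^1*31^1 *67^( - 1 ) 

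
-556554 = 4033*( - 138)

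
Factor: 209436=2^2*3^1 * 31^1 * 563^1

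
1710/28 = 855/14 = 61.07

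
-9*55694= - 501246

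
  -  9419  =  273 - 9692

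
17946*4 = 71784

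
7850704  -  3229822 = 4620882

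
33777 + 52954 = 86731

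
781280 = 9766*80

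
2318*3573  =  8282214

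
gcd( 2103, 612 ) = 3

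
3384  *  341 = 1153944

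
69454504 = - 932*(- 74522) 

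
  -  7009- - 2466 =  - 4543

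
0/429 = 0  =  0.00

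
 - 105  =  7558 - 7663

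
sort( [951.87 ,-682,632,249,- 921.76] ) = [ - 921.76, - 682 , 249, 632,  951.87 ]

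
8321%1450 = 1071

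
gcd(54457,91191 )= 1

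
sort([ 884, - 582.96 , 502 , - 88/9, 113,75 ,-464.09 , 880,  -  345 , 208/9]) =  [ - 582.96, - 464.09,-345, - 88/9 , 208/9,75,113,  502,880 , 884]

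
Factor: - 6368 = - 2^5*199^1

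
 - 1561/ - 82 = 19 + 3/82 = 19.04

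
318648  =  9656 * 33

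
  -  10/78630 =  - 1  +  7862/7863 = - 0.00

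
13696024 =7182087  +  6513937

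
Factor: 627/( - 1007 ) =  -3^1*11^1*53^( - 1) = - 33/53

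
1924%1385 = 539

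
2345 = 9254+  - 6909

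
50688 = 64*792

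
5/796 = 5/796 = 0.01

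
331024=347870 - 16846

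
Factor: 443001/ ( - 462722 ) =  - 921/962 = - 2^( - 1 )*3^1*13^ ( - 1)*37^( - 1)*307^1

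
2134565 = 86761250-84626685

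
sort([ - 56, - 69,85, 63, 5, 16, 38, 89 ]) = [  -  69, - 56 , 5, 16,38,63,85, 89]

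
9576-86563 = -76987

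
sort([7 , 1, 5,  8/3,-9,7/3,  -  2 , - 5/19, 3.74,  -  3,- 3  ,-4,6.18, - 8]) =[ - 9,-8,-4, - 3 ,-3,  -  2,  -  5/19, 1, 7/3,8/3, 3.74, 5, 6.18, 7]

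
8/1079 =8/1079= 0.01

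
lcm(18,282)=846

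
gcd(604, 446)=2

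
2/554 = 1/277 = 0.00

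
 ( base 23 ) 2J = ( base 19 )38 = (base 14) 49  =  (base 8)101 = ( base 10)65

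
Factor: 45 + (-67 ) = -2^1 * 11^1 = - 22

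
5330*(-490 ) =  - 2611700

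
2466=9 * 274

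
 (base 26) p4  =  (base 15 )2D9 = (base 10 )654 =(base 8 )1216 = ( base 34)j8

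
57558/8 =7194 + 3/4  =  7194.75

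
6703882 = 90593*74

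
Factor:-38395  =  -5^1*7^1* 1097^1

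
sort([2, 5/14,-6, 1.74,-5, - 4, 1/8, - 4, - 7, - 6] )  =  [ - 7,-6,  -  6, - 5,-4, - 4,1/8 , 5/14 , 1.74, 2] 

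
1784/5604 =446/1401  =  0.32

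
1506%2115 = 1506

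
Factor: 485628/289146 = 2^1*283^1*337^( - 1) = 566/337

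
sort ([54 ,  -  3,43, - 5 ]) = [ - 5, - 3, 43, 54 ] 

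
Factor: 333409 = 59^1*5651^1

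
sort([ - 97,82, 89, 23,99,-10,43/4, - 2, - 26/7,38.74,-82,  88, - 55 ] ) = [ - 97, - 82  , - 55, - 10,-26/7, - 2,43/4 , 23, 38.74, 82, 88,89,99] 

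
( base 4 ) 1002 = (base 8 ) 102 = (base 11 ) 60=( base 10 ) 66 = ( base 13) 51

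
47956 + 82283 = 130239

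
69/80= 69/80 = 0.86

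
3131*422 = 1321282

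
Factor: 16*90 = 2^5*3^2*5^1 = 1440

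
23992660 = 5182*4630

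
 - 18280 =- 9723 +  - 8557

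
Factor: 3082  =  2^1 * 23^1*67^1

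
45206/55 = 45206/55 = 821.93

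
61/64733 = 61/64733 = 0.00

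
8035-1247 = 6788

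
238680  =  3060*78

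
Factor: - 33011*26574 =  - 2^1 * 3^1 * 11^1 * 43^1 * 103^1* 3001^1 = - 877234314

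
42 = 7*6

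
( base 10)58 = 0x3a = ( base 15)3d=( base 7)112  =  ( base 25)28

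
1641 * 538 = 882858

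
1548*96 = 148608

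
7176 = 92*78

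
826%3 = 1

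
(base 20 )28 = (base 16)30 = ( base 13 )39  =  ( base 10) 48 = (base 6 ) 120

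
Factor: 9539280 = 2^4*3^2*5^1*13249^1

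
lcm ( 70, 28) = 140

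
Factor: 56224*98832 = 2^9 *3^1 * 7^1*29^1 * 71^1 * 251^1 = 5556730368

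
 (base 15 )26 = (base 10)36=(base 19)1h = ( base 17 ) 22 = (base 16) 24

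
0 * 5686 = 0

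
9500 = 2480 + 7020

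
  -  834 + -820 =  - 1654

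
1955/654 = 1955/654 = 2.99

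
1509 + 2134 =3643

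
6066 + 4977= 11043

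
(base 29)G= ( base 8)20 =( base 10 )16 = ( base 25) g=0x10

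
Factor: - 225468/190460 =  - 3^2*5^(-1 )*89^( - 1)*107^(  -  1)*6263^1 = - 56367/47615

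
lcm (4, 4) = 4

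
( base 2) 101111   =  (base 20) 27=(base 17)2D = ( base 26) 1L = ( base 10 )47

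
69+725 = 794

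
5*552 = 2760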